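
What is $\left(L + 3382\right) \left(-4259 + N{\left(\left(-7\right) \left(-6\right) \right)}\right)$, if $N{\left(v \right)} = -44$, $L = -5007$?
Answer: $6992375$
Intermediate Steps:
$\left(L + 3382\right) \left(-4259 + N{\left(\left(-7\right) \left(-6\right) \right)}\right) = \left(-5007 + 3382\right) \left(-4259 - 44\right) = \left(-1625\right) \left(-4303\right) = 6992375$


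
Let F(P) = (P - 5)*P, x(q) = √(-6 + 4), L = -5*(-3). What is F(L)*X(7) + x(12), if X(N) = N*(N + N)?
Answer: 14700 + I*√2 ≈ 14700.0 + 1.4142*I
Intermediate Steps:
L = 15
x(q) = I*√2 (x(q) = √(-2) = I*√2)
X(N) = 2*N² (X(N) = N*(2*N) = 2*N²)
F(P) = P*(-5 + P) (F(P) = (-5 + P)*P = P*(-5 + P))
F(L)*X(7) + x(12) = (15*(-5 + 15))*(2*7²) + I*√2 = (15*10)*(2*49) + I*√2 = 150*98 + I*√2 = 14700 + I*√2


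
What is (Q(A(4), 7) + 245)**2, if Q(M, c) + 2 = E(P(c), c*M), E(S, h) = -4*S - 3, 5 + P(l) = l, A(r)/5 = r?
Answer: 53824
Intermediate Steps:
A(r) = 5*r
P(l) = -5 + l
E(S, h) = -3 - 4*S
Q(M, c) = 15 - 4*c (Q(M, c) = -2 + (-3 - 4*(-5 + c)) = -2 + (-3 + (20 - 4*c)) = -2 + (17 - 4*c) = 15 - 4*c)
(Q(A(4), 7) + 245)**2 = ((15 - 4*7) + 245)**2 = ((15 - 28) + 245)**2 = (-13 + 245)**2 = 232**2 = 53824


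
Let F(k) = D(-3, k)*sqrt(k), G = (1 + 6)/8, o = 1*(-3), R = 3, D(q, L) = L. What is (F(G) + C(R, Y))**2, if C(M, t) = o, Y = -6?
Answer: 4951/512 - 21*sqrt(14)/16 ≈ 4.7590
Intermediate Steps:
o = -3
C(M, t) = -3
G = 7/8 (G = 7*(1/8) = 7/8 ≈ 0.87500)
F(k) = k**(3/2) (F(k) = k*sqrt(k) = k**(3/2))
(F(G) + C(R, Y))**2 = ((7/8)**(3/2) - 3)**2 = (7*sqrt(14)/32 - 3)**2 = (-3 + 7*sqrt(14)/32)**2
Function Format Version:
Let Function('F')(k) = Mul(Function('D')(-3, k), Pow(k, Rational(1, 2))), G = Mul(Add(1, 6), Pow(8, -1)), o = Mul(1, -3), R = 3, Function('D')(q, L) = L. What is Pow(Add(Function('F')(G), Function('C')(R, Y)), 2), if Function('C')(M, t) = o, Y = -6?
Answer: Add(Rational(4951, 512), Mul(Rational(-21, 16), Pow(14, Rational(1, 2)))) ≈ 4.7590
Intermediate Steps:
o = -3
Function('C')(M, t) = -3
G = Rational(7, 8) (G = Mul(7, Rational(1, 8)) = Rational(7, 8) ≈ 0.87500)
Function('F')(k) = Pow(k, Rational(3, 2)) (Function('F')(k) = Mul(k, Pow(k, Rational(1, 2))) = Pow(k, Rational(3, 2)))
Pow(Add(Function('F')(G), Function('C')(R, Y)), 2) = Pow(Add(Pow(Rational(7, 8), Rational(3, 2)), -3), 2) = Pow(Add(Mul(Rational(7, 32), Pow(14, Rational(1, 2))), -3), 2) = Pow(Add(-3, Mul(Rational(7, 32), Pow(14, Rational(1, 2)))), 2)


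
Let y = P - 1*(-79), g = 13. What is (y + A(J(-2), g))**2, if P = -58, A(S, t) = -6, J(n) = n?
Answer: 225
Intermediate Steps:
y = 21 (y = -58 - 1*(-79) = -58 + 79 = 21)
(y + A(J(-2), g))**2 = (21 - 6)**2 = 15**2 = 225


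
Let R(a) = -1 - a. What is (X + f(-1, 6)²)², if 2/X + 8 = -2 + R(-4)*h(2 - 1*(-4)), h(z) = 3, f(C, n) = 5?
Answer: 529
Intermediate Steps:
X = -2 (X = 2/(-8 + (-2 + (-1 - 1*(-4))*3)) = 2/(-8 + (-2 + (-1 + 4)*3)) = 2/(-8 + (-2 + 3*3)) = 2/(-8 + (-2 + 9)) = 2/(-8 + 7) = 2/(-1) = 2*(-1) = -2)
(X + f(-1, 6)²)² = (-2 + 5²)² = (-2 + 25)² = 23² = 529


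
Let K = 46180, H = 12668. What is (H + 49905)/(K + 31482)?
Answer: 62573/77662 ≈ 0.80571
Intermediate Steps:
(H + 49905)/(K + 31482) = (12668 + 49905)/(46180 + 31482) = 62573/77662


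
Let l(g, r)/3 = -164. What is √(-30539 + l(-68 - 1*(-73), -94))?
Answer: I*√31031 ≈ 176.16*I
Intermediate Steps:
l(g, r) = -492 (l(g, r) = 3*(-164) = -492)
√(-30539 + l(-68 - 1*(-73), -94)) = √(-30539 - 492) = √(-31031) = I*√31031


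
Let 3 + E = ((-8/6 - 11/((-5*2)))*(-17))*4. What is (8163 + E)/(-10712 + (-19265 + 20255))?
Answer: -61319/72915 ≈ -0.84097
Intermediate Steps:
E = 193/15 (E = -3 + ((-8/6 - 11/((-5*2)))*(-17))*4 = -3 + ((-8*1/6 - 11/(-10))*(-17))*4 = -3 + ((-4/3 - 11*(-1/10))*(-17))*4 = -3 + ((-4/3 + 11/10)*(-17))*4 = -3 - 7/30*(-17)*4 = -3 + (119/30)*4 = -3 + 238/15 = 193/15 ≈ 12.867)
(8163 + E)/(-10712 + (-19265 + 20255)) = (8163 + 193/15)/(-10712 + (-19265 + 20255)) = 122638/(15*(-10712 + 990)) = (122638/15)/(-9722) = (122638/15)*(-1/9722) = -61319/72915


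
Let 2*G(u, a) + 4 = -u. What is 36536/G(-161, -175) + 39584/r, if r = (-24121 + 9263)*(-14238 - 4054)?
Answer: 2482462460660/5333732269 ≈ 465.43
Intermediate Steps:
G(u, a) = -2 - u/2 (G(u, a) = -2 + (-u)/2 = -2 - u/2)
r = 271782536 (r = -14858*(-18292) = 271782536)
36536/G(-161, -175) + 39584/r = 36536/(-2 - 1/2*(-161)) + 39584/271782536 = 36536/(-2 + 161/2) + 39584*(1/271782536) = 36536/(157/2) + 4948/33972817 = 36536*(2/157) + 4948/33972817 = 73072/157 + 4948/33972817 = 2482462460660/5333732269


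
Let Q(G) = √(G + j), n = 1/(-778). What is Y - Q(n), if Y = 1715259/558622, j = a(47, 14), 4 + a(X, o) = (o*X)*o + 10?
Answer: 1715259/558622 - √5579507134/778 ≈ -92.940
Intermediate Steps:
a(X, o) = 6 + X*o² (a(X, o) = -4 + ((o*X)*o + 10) = -4 + ((X*o)*o + 10) = -4 + (X*o² + 10) = -4 + (10 + X*o²) = 6 + X*o²)
j = 9218 (j = 6 + 47*14² = 6 + 47*196 = 6 + 9212 = 9218)
Y = 1715259/558622 (Y = 1715259*(1/558622) = 1715259/558622 ≈ 3.0705)
n = -1/778 ≈ -0.0012853
Q(G) = √(9218 + G) (Q(G) = √(G + 9218) = √(9218 + G))
Y - Q(n) = 1715259/558622 - √(9218 - 1/778) = 1715259/558622 - √(7171603/778) = 1715259/558622 - √5579507134/778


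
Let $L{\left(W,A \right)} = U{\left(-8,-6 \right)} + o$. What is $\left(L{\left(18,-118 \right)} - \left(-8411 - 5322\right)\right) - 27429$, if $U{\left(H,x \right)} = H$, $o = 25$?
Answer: $-13679$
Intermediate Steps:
$L{\left(W,A \right)} = 17$ ($L{\left(W,A \right)} = -8 + 25 = 17$)
$\left(L{\left(18,-118 \right)} - \left(-8411 - 5322\right)\right) - 27429 = \left(17 - \left(-8411 - 5322\right)\right) - 27429 = \left(17 - -13733\right) - 27429 = \left(17 + 13733\right) - 27429 = 13750 - 27429 = -13679$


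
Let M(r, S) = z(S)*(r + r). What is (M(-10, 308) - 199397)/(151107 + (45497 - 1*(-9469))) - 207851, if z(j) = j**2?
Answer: -42834575800/206073 ≈ -2.0786e+5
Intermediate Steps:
M(r, S) = 2*r*S**2 (M(r, S) = S**2*(r + r) = S**2*(2*r) = 2*r*S**2)
(M(-10, 308) - 199397)/(151107 + (45497 - 1*(-9469))) - 207851 = (2*(-10)*308**2 - 199397)/(151107 + (45497 - 1*(-9469))) - 207851 = (2*(-10)*94864 - 199397)/(151107 + (45497 + 9469)) - 207851 = (-1897280 - 199397)/(151107 + 54966) - 207851 = -2096677/206073 - 207851 = -42834575800/206073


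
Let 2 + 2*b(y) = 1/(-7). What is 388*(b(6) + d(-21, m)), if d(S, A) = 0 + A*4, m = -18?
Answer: -198462/7 ≈ -28352.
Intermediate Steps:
b(y) = -15/14 (b(y) = -1 + (½)/(-7) = -1 + (½)*(-⅐) = -1 - 1/14 = -15/14)
d(S, A) = 4*A (d(S, A) = 0 + 4*A = 4*A)
388*(b(6) + d(-21, m)) = 388*(-15/14 + 4*(-18)) = 388*(-15/14 - 72) = 388*(-1023/14) = -198462/7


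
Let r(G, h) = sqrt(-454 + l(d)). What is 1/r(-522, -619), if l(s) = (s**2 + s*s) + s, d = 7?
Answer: -I*sqrt(349)/349 ≈ -0.053529*I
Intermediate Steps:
l(s) = s + 2*s**2 (l(s) = (s**2 + s**2) + s = 2*s**2 + s = s + 2*s**2)
r(G, h) = I*sqrt(349) (r(G, h) = sqrt(-454 + 7*(1 + 2*7)) = sqrt(-454 + 7*(1 + 14)) = sqrt(-454 + 7*15) = sqrt(-454 + 105) = sqrt(-349) = I*sqrt(349))
1/r(-522, -619) = 1/(I*sqrt(349)) = -I*sqrt(349)/349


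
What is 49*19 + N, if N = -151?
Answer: 780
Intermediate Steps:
49*19 + N = 49*19 - 151 = 931 - 151 = 780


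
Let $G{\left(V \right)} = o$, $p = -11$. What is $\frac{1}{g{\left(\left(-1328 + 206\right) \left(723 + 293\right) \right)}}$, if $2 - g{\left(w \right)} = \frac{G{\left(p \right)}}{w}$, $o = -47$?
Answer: $\frac{1139952}{2279857} \approx 0.50001$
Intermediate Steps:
$G{\left(V \right)} = -47$
$g{\left(w \right)} = 2 + \frac{47}{w}$ ($g{\left(w \right)} = 2 - - \frac{47}{w} = 2 + \frac{47}{w}$)
$\frac{1}{g{\left(\left(-1328 + 206\right) \left(723 + 293\right) \right)}} = \frac{1}{2 + \frac{47}{\left(-1328 + 206\right) \left(723 + 293\right)}} = \frac{1}{2 + \frac{47}{\left(-1122\right) 1016}} = \frac{1}{2 + \frac{47}{-1139952}} = \frac{1}{2 + 47 \left(- \frac{1}{1139952}\right)} = \frac{1}{2 - \frac{47}{1139952}} = \frac{1}{\frac{2279857}{1139952}} = \frac{1139952}{2279857}$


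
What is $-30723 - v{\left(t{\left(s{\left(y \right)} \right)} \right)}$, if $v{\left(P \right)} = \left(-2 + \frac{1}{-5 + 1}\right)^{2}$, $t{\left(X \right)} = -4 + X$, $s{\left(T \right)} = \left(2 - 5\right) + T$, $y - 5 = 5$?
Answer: $- \frac{491649}{16} \approx -30728.0$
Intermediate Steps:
$y = 10$ ($y = 5 + 5 = 10$)
$s{\left(T \right)} = -3 + T$
$v{\left(P \right)} = \frac{81}{16}$ ($v{\left(P \right)} = \left(-2 + \frac{1}{-4}\right)^{2} = \left(-2 - \frac{1}{4}\right)^{2} = \left(- \frac{9}{4}\right)^{2} = \frac{81}{16}$)
$-30723 - v{\left(t{\left(s{\left(y \right)} \right)} \right)} = -30723 - \frac{81}{16} = - \frac{491649}{16}$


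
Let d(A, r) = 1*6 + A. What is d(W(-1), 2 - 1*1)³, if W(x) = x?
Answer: 125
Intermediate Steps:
d(A, r) = 6 + A
d(W(-1), 2 - 1*1)³ = (6 - 1)³ = 5³ = 125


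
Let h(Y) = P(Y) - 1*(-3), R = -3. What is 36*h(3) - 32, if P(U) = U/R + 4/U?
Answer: 88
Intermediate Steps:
P(U) = 4/U - U/3 (P(U) = U/(-3) + 4/U = U*(-⅓) + 4/U = -U/3 + 4/U = 4/U - U/3)
h(Y) = 3 + 4/Y - Y/3 (h(Y) = (4/Y - Y/3) - 1*(-3) = (4/Y - Y/3) + 3 = 3 + 4/Y - Y/3)
36*h(3) - 32 = 36*(3 + 4/3 - ⅓*3) - 32 = 36*(3 + 4*(⅓) - 1) - 32 = 36*(3 + 4/3 - 1) - 32 = 36*(10/3) - 32 = 120 - 32 = 88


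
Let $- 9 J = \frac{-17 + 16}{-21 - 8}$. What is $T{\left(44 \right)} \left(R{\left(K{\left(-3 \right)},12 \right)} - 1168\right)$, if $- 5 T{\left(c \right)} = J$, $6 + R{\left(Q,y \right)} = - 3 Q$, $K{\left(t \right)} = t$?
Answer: $- \frac{233}{261} \approx -0.89272$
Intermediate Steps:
$R{\left(Q,y \right)} = -6 - 3 Q$
$J = - \frac{1}{261}$ ($J = - \frac{\left(-17 + 16\right) \frac{1}{-21 - 8}}{9} = - \frac{\left(-1\right) \frac{1}{-29}}{9} = - \frac{\left(-1\right) \left(- \frac{1}{29}\right)}{9} = \left(- \frac{1}{9}\right) \frac{1}{29} = - \frac{1}{261} \approx -0.0038314$)
$T{\left(c \right)} = \frac{1}{1305}$ ($T{\left(c \right)} = \left(- \frac{1}{5}\right) \left(- \frac{1}{261}\right) = \frac{1}{1305}$)
$T{\left(44 \right)} \left(R{\left(K{\left(-3 \right)},12 \right)} - 1168\right) = \frac{\left(-6 - -9\right) - 1168}{1305} = \frac{\left(-6 + 9\right) - 1168}{1305} = \frac{3 - 1168}{1305} = \frac{1}{1305} \left(-1165\right) = - \frac{233}{261}$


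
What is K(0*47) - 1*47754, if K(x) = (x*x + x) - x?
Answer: -47754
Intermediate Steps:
K(x) = x² (K(x) = (x² + x) - x = (x + x²) - x = x²)
K(0*47) - 1*47754 = (0*47)² - 1*47754 = 0² - 47754 = 0 - 47754 = -47754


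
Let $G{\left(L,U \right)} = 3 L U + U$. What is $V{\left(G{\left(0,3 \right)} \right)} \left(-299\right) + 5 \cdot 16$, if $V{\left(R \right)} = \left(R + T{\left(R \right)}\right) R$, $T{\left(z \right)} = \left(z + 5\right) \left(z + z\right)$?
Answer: $-45667$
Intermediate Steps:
$G{\left(L,U \right)} = U + 3 L U$ ($G{\left(L,U \right)} = 3 L U + U = U + 3 L U$)
$T{\left(z \right)} = 2 z \left(5 + z\right)$ ($T{\left(z \right)} = \left(5 + z\right) 2 z = 2 z \left(5 + z\right)$)
$V{\left(R \right)} = R \left(R + 2 R \left(5 + R\right)\right)$ ($V{\left(R \right)} = \left(R + 2 R \left(5 + R\right)\right) R = R \left(R + 2 R \left(5 + R\right)\right)$)
$V{\left(G{\left(0,3 \right)} \right)} \left(-299\right) + 5 \cdot 16 = \left(3 \left(1 + 3 \cdot 0\right)\right)^{2} \left(11 + 2 \cdot 3 \left(1 + 3 \cdot 0\right)\right) \left(-299\right) + 5 \cdot 16 = \left(3 \left(1 + 0\right)\right)^{2} \left(11 + 2 \cdot 3 \left(1 + 0\right)\right) \left(-299\right) + 80 = \left(3 \cdot 1\right)^{2} \left(11 + 2 \cdot 3 \cdot 1\right) \left(-299\right) + 80 = 3^{2} \left(11 + 2 \cdot 3\right) \left(-299\right) + 80 = 9 \left(11 + 6\right) \left(-299\right) + 80 = 9 \cdot 17 \left(-299\right) + 80 = 153 \left(-299\right) + 80 = -45747 + 80 = -45667$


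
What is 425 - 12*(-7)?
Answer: 509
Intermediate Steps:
425 - 12*(-7) = 425 + 84 = 509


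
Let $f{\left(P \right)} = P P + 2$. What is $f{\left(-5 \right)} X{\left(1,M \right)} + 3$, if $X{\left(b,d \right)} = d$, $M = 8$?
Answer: $219$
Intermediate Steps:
$f{\left(P \right)} = 2 + P^{2}$ ($f{\left(P \right)} = P^{2} + 2 = 2 + P^{2}$)
$f{\left(-5 \right)} X{\left(1,M \right)} + 3 = \left(2 + \left(-5\right)^{2}\right) 8 + 3 = \left(2 + 25\right) 8 + 3 = 27 \cdot 8 + 3 = 216 + 3 = 219$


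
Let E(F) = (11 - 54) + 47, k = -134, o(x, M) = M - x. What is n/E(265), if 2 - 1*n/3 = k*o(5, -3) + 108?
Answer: -1767/2 ≈ -883.50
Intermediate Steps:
E(F) = 4 (E(F) = -43 + 47 = 4)
n = -3534 (n = 6 - 3*(-134*(-3 - 1*5) + 108) = 6 - 3*(-134*(-3 - 5) + 108) = 6 - 3*(-134*(-8) + 108) = 6 - 3*(1072 + 108) = 6 - 3*1180 = 6 - 3540 = -3534)
n/E(265) = -3534/4 = -3534*1/4 = -1767/2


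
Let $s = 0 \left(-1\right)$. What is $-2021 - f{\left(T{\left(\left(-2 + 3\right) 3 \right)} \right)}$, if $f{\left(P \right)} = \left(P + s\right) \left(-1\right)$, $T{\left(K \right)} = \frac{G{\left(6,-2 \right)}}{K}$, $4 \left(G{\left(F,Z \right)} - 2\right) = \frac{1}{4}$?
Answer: $- \frac{32325}{16} \approx -2020.3$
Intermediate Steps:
$G{\left(F,Z \right)} = \frac{33}{16}$ ($G{\left(F,Z \right)} = 2 + \frac{1}{4 \cdot 4} = 2 + \frac{1}{4} \cdot \frac{1}{4} = 2 + \frac{1}{16} = \frac{33}{16}$)
$s = 0$
$T{\left(K \right)} = \frac{33}{16 K}$
$f{\left(P \right)} = - P$ ($f{\left(P \right)} = \left(P + 0\right) \left(-1\right) = P \left(-1\right) = - P$)
$-2021 - f{\left(T{\left(\left(-2 + 3\right) 3 \right)} \right)} = -2021 - - \frac{33}{16 \left(-2 + 3\right) 3} = -2021 - - \frac{33}{16 \cdot 1 \cdot 3} = -2021 - - \frac{33}{16 \cdot 3} = -2021 - \left(-1\right) \frac{11}{16} = -2021 - - \frac{11}{16} = -2021 + \frac{11}{16} = - \frac{32325}{16}$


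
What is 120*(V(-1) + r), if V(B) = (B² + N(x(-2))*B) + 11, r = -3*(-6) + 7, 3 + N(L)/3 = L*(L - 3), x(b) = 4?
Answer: 4080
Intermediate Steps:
N(L) = -9 + 3*L*(-3 + L) (N(L) = -9 + 3*(L*(L - 3)) = -9 + 3*(L*(-3 + L)) = -9 + 3*L*(-3 + L))
r = 25 (r = 18 + 7 = 25)
V(B) = 11 + B² + 3*B (V(B) = (B² + (-9 - 9*4 + 3*4²)*B) + 11 = (B² + (-9 - 36 + 3*16)*B) + 11 = (B² + (-9 - 36 + 48)*B) + 11 = (B² + 3*B) + 11 = 11 + B² + 3*B)
120*(V(-1) + r) = 120*((11 + (-1)² + 3*(-1)) + 25) = 120*((11 + 1 - 3) + 25) = 120*(9 + 25) = 120*34 = 4080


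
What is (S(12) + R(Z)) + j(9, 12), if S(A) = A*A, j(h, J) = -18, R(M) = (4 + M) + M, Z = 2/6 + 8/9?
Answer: 1192/9 ≈ 132.44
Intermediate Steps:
Z = 11/9 (Z = 2*(⅙) + 8*(⅑) = ⅓ + 8/9 = 11/9 ≈ 1.2222)
R(M) = 4 + 2*M
S(A) = A²
(S(12) + R(Z)) + j(9, 12) = (12² + (4 + 2*(11/9))) - 18 = (144 + (4 + 22/9)) - 18 = (144 + 58/9) - 18 = 1354/9 - 18 = 1192/9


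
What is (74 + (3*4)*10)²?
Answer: 37636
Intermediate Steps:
(74 + (3*4)*10)² = (74 + 12*10)² = (74 + 120)² = 194² = 37636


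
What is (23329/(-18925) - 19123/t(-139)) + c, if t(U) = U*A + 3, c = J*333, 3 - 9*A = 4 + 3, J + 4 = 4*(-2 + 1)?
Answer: -32663370382/11033275 ≈ -2960.4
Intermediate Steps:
J = -8 (J = -4 + 4*(-2 + 1) = -4 + 4*(-1) = -4 - 4 = -8)
A = -4/9 (A = 1/3 - (4 + 3)/9 = 1/3 - 1/9*7 = 1/3 - 7/9 = -4/9 ≈ -0.44444)
c = -2664 (c = -8*333 = -2664)
t(U) = 3 - 4*U/9 (t(U) = U*(-4/9) + 3 = -4*U/9 + 3 = 3 - 4*U/9)
(23329/(-18925) - 19123/t(-139)) + c = (23329/(-18925) - 19123/(3 - 4/9*(-139))) - 2664 = (23329*(-1/18925) - 19123/(3 + 556/9)) - 2664 = (-23329/18925 - 19123/583/9) - 2664 = (-23329/18925 - 19123*9/583) - 2664 = (-23329/18925 - 172107/583) - 2664 = -3270725782/11033275 - 2664 = -32663370382/11033275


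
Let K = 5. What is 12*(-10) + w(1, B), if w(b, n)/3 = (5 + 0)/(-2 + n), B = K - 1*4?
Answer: -135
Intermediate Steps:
B = 1 (B = 5 - 1*4 = 5 - 4 = 1)
w(b, n) = 15/(-2 + n) (w(b, n) = 3*((5 + 0)/(-2 + n)) = 3*(5/(-2 + n)) = 15/(-2 + n))
12*(-10) + w(1, B) = 12*(-10) + 15/(-2 + 1) = -120 + 15/(-1) = -120 + 15*(-1) = -120 - 15 = -135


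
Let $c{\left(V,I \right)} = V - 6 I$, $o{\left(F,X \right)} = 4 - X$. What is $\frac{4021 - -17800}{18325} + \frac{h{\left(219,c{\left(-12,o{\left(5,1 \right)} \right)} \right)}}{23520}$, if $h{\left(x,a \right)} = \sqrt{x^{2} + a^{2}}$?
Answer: $\frac{21821}{18325} + \frac{\sqrt{5429}}{7840} \approx 1.2002$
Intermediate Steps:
$h{\left(x,a \right)} = \sqrt{a^{2} + x^{2}}$
$\frac{4021 - -17800}{18325} + \frac{h{\left(219,c{\left(-12,o{\left(5,1 \right)} \right)} \right)}}{23520} = \frac{4021 - -17800}{18325} + \frac{\sqrt{\left(-12 - 6 \left(4 - 1\right)\right)^{2} + 219^{2}}}{23520} = \left(4021 + 17800\right) \frac{1}{18325} + \sqrt{\left(-12 - 6 \left(4 - 1\right)\right)^{2} + 47961} \cdot \frac{1}{23520} = 21821 \cdot \frac{1}{18325} + \sqrt{\left(-12 - 18\right)^{2} + 47961} \cdot \frac{1}{23520} = \frac{21821}{18325} + \sqrt{\left(-12 - 18\right)^{2} + 47961} \cdot \frac{1}{23520} = \frac{21821}{18325} + \sqrt{\left(-30\right)^{2} + 47961} \cdot \frac{1}{23520} = \frac{21821}{18325} + \sqrt{900 + 47961} \cdot \frac{1}{23520} = \frac{21821}{18325} + \sqrt{48861} \cdot \frac{1}{23520} = \frac{21821}{18325} + 3 \sqrt{5429} \cdot \frac{1}{23520} = \frac{21821}{18325} + \frac{\sqrt{5429}}{7840}$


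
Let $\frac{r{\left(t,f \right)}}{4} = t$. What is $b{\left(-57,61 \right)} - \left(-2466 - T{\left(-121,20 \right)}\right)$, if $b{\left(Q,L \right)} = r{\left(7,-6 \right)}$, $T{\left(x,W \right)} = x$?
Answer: $2373$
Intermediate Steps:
$r{\left(t,f \right)} = 4 t$
$b{\left(Q,L \right)} = 28$ ($b{\left(Q,L \right)} = 4 \cdot 7 = 28$)
$b{\left(-57,61 \right)} - \left(-2466 - T{\left(-121,20 \right)}\right) = 28 - \left(-2466 - -121\right) = 28 - \left(-2466 + 121\right) = 28 - -2345 = 28 + 2345 = 2373$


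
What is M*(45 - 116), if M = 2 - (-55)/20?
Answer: -1349/4 ≈ -337.25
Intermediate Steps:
M = 19/4 (M = 2 - (-55)/20 = 2 - 1*(-11/4) = 2 + 11/4 = 19/4 ≈ 4.7500)
M*(45 - 116) = 19*(45 - 116)/4 = (19/4)*(-71) = -1349/4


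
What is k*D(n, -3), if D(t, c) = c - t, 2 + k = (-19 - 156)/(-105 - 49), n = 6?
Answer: 171/22 ≈ 7.7727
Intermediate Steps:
k = -19/22 (k = -2 + (-19 - 156)/(-105 - 49) = -2 - 175/(-154) = -2 - 175*(-1/154) = -2 + 25/22 = -19/22 ≈ -0.86364)
k*D(n, -3) = -19*(-3 - 1*6)/22 = -19*(-3 - 6)/22 = -19/22*(-9) = 171/22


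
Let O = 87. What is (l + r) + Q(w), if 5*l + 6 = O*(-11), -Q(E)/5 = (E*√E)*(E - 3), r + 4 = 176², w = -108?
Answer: 153897/5 - 359640*I*√3 ≈ 30779.0 - 6.2292e+5*I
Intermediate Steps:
r = 30972 (r = -4 + 176² = -4 + 30976 = 30972)
Q(E) = -5*E^(3/2)*(-3 + E) (Q(E) = -5*E*√E*(E - 3) = -5*E^(3/2)*(-3 + E))
l = -963/5 (l = -6/5 + (87*(-11))/5 = -6/5 + (⅕)*(-957) = -6/5 - 957/5 = -963/5 ≈ -192.60)
(l + r) + Q(w) = (-963/5 + 30972) + 5*(-108)^(3/2)*(3 - 1*(-108)) = 153897/5 + 5*(-648*I*√3)*(3 + 108) = 153897/5 + 5*(-648*I*√3)*111 = 153897/5 - 359640*I*√3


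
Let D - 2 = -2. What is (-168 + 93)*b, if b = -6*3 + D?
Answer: 1350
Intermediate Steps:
D = 0 (D = 2 - 2 = 0)
b = -18 (b = -6*3 + 0 = -18 + 0 = -18)
(-168 + 93)*b = (-168 + 93)*(-18) = -75*(-18) = 1350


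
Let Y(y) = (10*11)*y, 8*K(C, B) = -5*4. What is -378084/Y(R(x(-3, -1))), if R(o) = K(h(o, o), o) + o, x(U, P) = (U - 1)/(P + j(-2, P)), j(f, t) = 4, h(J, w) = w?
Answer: 1134252/1265 ≈ 896.64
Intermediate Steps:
K(C, B) = -5/2 (K(C, B) = (-5*4)/8 = (1/8)*(-20) = -5/2)
x(U, P) = (-1 + U)/(4 + P) (x(U, P) = (U - 1)/(P + 4) = (-1 + U)/(4 + P))
R(o) = -5/2 + o
Y(y) = 110*y
-378084/Y(R(x(-3, -1))) = -378084*1/(110*(-5/2 + (-1 - 3)/(4 - 1))) = -378084*1/(110*(-5/2 - 4/3)) = -378084/(110*(-23/6)) = -378084/(-1265/3) = -378084*(-3/1265) = 1134252/1265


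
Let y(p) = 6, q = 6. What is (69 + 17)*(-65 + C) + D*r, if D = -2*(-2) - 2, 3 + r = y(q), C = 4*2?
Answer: -4896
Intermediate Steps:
C = 8
r = 3 (r = -3 + 6 = 3)
D = 2 (D = 4 - 2 = 2)
(69 + 17)*(-65 + C) + D*r = (69 + 17)*(-65 + 8) + 2*3 = 86*(-57) + 6 = -4902 + 6 = -4896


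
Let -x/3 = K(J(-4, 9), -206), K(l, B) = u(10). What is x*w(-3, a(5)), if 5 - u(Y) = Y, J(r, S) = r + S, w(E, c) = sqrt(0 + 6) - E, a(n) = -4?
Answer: 45 + 15*sqrt(6) ≈ 81.742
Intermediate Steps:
w(E, c) = sqrt(6) - E
J(r, S) = S + r
u(Y) = 5 - Y
K(l, B) = -5 (K(l, B) = 5 - 1*10 = 5 - 10 = -5)
x = 15 (x = -3*(-5) = 15)
x*w(-3, a(5)) = 15*(sqrt(6) - 1*(-3)) = 15*(sqrt(6) + 3) = 15*(3 + sqrt(6)) = 45 + 15*sqrt(6)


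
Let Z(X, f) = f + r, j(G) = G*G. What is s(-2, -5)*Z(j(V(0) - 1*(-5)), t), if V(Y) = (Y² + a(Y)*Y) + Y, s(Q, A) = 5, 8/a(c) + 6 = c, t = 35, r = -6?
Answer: 145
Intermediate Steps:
a(c) = 8/(-6 + c)
V(Y) = Y + Y² + 8*Y/(-6 + Y) (V(Y) = (Y² + (8/(-6 + Y))*Y) + Y = (Y² + 8*Y/(-6 + Y)) + Y = Y + Y² + 8*Y/(-6 + Y))
j(G) = G²
Z(X, f) = -6 + f (Z(X, f) = f - 6 = -6 + f)
s(-2, -5)*Z(j(V(0) - 1*(-5)), t) = 5*(-6 + 35) = 5*29 = 145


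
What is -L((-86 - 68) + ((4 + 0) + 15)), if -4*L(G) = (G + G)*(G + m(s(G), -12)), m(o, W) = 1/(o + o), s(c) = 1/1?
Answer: 36315/4 ≈ 9078.8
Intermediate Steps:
s(c) = 1
m(o, W) = 1/(2*o)
L(G) = -G*(1/2 + G)/2 (L(G) = -(G + G)*(G + (1/2)/1)/4 = -2*G*(G + (1/2)*1)/4 = -2*G*(G + 1/2)/4 = -2*G*(1/2 + G)/4 = -G*(1/2 + G)/2)
-L((-86 - 68) + ((4 + 0) + 15)) = -(-1)*((-86 - 68) + ((4 + 0) + 15))*(1 + 2*((-86 - 68) + ((4 + 0) + 15)))/4 = -(-1)*(-154 + (4 + 15))*(1 + 2*(-154 + (4 + 15)))/4 = -(-1)*(-154 + 19)*(1 + 2*(-154 + 19))/4 = -(-1)*(-135)*(1 + 2*(-135))/4 = -(-1)*(-135)*(1 - 270)/4 = -(-1)*(-135)*(-269)/4 = -1*(-36315/4) = 36315/4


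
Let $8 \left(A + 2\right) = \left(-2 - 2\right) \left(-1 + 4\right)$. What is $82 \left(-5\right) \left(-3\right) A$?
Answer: $-4305$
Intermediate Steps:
$A = - \frac{7}{2}$ ($A = -2 + \frac{\left(-2 - 2\right) \left(-1 + 4\right)}{8} = -2 + \frac{\left(-4\right) 3}{8} = -2 + \frac{1}{8} \left(-12\right) = -2 - \frac{3}{2} = - \frac{7}{2} \approx -3.5$)
$82 \left(-5\right) \left(-3\right) A = 82 \left(-5\right) \left(-3\right) \left(- \frac{7}{2}\right) = 82 \cdot 15 \left(- \frac{7}{2}\right) = 82 \left(- \frac{105}{2}\right) = -4305$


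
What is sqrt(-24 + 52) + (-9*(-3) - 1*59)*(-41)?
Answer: 1312 + 2*sqrt(7) ≈ 1317.3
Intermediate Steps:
sqrt(-24 + 52) + (-9*(-3) - 1*59)*(-41) = sqrt(28) + (27 - 59)*(-41) = 2*sqrt(7) - 32*(-41) = 2*sqrt(7) + 1312 = 1312 + 2*sqrt(7)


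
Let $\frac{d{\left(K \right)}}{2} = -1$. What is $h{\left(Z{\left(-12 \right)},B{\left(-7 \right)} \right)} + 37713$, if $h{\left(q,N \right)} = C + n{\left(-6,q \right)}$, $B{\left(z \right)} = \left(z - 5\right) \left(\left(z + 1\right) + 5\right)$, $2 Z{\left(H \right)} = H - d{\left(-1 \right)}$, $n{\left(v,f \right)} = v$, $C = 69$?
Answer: $37776$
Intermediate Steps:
$d{\left(K \right)} = -2$ ($d{\left(K \right)} = 2 \left(-1\right) = -2$)
$Z{\left(H \right)} = 1 + \frac{H}{2}$ ($Z{\left(H \right)} = \frac{H - -2}{2} = \frac{H + 2}{2} = \frac{2 + H}{2} = 1 + \frac{H}{2}$)
$B{\left(z \right)} = \left(-5 + z\right) \left(6 + z\right)$ ($B{\left(z \right)} = \left(-5 + z\right) \left(\left(1 + z\right) + 5\right) = \left(-5 + z\right) \left(6 + z\right)$)
$h{\left(q,N \right)} = 63$ ($h{\left(q,N \right)} = 69 - 6 = 63$)
$h{\left(Z{\left(-12 \right)},B{\left(-7 \right)} \right)} + 37713 = 63 + 37713 = 37776$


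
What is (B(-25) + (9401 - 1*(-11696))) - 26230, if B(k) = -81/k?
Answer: -128244/25 ≈ -5129.8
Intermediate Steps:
(B(-25) + (9401 - 1*(-11696))) - 26230 = (-81/(-25) + (9401 - 1*(-11696))) - 26230 = (-81*(-1/25) + (9401 + 11696)) - 26230 = (81/25 + 21097) - 26230 = 527506/25 - 26230 = -128244/25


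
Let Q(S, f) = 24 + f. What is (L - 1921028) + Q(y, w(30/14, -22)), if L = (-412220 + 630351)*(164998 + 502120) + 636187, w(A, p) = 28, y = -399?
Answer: 145517831669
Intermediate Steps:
L = 145519752645 (L = 218131*667118 + 636187 = 145519116458 + 636187 = 145519752645)
(L - 1921028) + Q(y, w(30/14, -22)) = (145519752645 - 1921028) + (24 + 28) = 145517831617 + 52 = 145517831669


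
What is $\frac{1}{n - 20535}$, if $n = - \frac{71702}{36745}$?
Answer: $- \frac{36745}{754630277} \approx -4.8693 \cdot 10^{-5}$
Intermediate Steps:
$n = - \frac{71702}{36745}$ ($n = \left(-71702\right) \frac{1}{36745} = - \frac{71702}{36745} \approx -1.9513$)
$\frac{1}{n - 20535} = \frac{1}{- \frac{71702}{36745} - 20535} = \frac{1}{- \frac{754630277}{36745}} = - \frac{36745}{754630277}$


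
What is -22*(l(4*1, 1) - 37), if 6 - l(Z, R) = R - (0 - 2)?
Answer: 748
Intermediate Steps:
l(Z, R) = 4 - R (l(Z, R) = 6 - (R - (0 - 2)) = 6 - (R - 1*(-2)) = 6 - (R + 2) = 6 - (2 + R) = 6 + (-2 - R) = 4 - R)
-22*(l(4*1, 1) - 37) = -22*((4 - 1*1) - 37) = -22*((4 - 1) - 37) = -22*(3 - 37) = -22*(-34) = 748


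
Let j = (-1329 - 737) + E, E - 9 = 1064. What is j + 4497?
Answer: 3504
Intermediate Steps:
E = 1073 (E = 9 + 1064 = 1073)
j = -993 (j = (-1329 - 737) + 1073 = -2066 + 1073 = -993)
j + 4497 = -993 + 4497 = 3504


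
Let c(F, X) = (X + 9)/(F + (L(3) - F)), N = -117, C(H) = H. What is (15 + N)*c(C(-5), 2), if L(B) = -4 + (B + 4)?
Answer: -374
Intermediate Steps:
L(B) = B (L(B) = -4 + (4 + B) = B)
c(F, X) = 3 + X/3 (c(F, X) = (X + 9)/(F + (3 - F)) = (9 + X)/3 = (9 + X)*(⅓) = 3 + X/3)
(15 + N)*c(C(-5), 2) = (15 - 117)*(3 + (⅓)*2) = -102*(3 + ⅔) = -102*11/3 = -374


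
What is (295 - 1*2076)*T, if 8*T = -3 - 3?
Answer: 5343/4 ≈ 1335.8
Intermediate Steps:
T = -¾ (T = (-3 - 3)/8 = (⅛)*(-6) = -¾ ≈ -0.75000)
(295 - 1*2076)*T = (295 - 1*2076)*(-¾) = (295 - 2076)*(-¾) = -1781*(-¾) = 5343/4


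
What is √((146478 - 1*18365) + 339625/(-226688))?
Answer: √850119228938/2576 ≈ 357.93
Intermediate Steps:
√((146478 - 1*18365) + 339625/(-226688)) = √((146478 - 18365) + 339625*(-1/226688)) = √(128113 - 30875/20608) = √(2640121829/20608) = √850119228938/2576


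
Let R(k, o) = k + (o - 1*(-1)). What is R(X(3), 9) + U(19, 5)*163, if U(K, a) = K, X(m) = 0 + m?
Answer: 3110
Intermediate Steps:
X(m) = m
R(k, o) = 1 + k + o (R(k, o) = k + (o + 1) = k + (1 + o) = 1 + k + o)
R(X(3), 9) + U(19, 5)*163 = (1 + 3 + 9) + 19*163 = 13 + 3097 = 3110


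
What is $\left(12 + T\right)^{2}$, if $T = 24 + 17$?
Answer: $2809$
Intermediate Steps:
$T = 41$
$\left(12 + T\right)^{2} = \left(12 + 41\right)^{2} = 53^{2} = 2809$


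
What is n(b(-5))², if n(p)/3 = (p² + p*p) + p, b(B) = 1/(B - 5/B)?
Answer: 9/64 ≈ 0.14063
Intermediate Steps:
n(p) = 3*p + 6*p² (n(p) = 3*((p² + p*p) + p) = 3*((p² + p²) + p) = 3*(2*p² + p) = 3*(p + 2*p²) = 3*p + 6*p²)
n(b(-5))² = (3*(-5/(-5 + (-5)²))*(1 + 2*(-5/(-5 + (-5)²))))² = (3*(-5/(-5 + 25))*(1 + 2*(-5/(-5 + 25))))² = (3*(-5/20)*(1 + 2*(-5/20)))² = (3*(-5*1/20)*(1 + 2*(-5*1/20)))² = (3*(-¼)*(1 + 2*(-¼)))² = (3*(-¼)*(1 - ½))² = (3*(-¼)*(½))² = (-3/8)² = 9/64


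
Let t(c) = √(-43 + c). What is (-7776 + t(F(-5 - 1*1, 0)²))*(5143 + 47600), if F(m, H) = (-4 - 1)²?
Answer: -410129568 + 52743*√582 ≈ -4.0886e+8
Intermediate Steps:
F(m, H) = 25 (F(m, H) = (-5)² = 25)
(-7776 + t(F(-5 - 1*1, 0)²))*(5143 + 47600) = (-7776 + √(-43 + 25²))*(5143 + 47600) = (-7776 + √(-43 + 625))*52743 = (-7776 + √582)*52743 = -410129568 + 52743*√582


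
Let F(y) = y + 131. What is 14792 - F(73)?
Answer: 14588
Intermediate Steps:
F(y) = 131 + y
14792 - F(73) = 14792 - (131 + 73) = 14792 - 1*204 = 14792 - 204 = 14588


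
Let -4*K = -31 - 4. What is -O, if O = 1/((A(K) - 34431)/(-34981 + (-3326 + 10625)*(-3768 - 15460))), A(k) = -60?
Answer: -140380153/34491 ≈ -4070.1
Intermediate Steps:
K = 35/4 (K = -(-31 - 4)/4 = -¼*(-35) = 35/4 ≈ 8.7500)
O = 140380153/34491 (O = 1/((-60 - 34431)/(-34981 + (-3326 + 10625)*(-3768 - 15460))) = 1/(-34491/(-34981 + 7299*(-19228))) = 1/(-34491/(-34981 - 140345172)) = 1/(-34491/(-140380153)) = 1/(-34491*(-1/140380153)) = 1/(34491/140380153) = 140380153/34491 ≈ 4070.1)
-O = -1*140380153/34491 = -140380153/34491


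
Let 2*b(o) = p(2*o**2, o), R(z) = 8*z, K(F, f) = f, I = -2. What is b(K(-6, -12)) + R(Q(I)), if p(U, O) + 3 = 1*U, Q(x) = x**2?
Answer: 349/2 ≈ 174.50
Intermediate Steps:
p(U, O) = -3 + U (p(U, O) = -3 + 1*U = -3 + U)
b(o) = -3/2 + o**2 (b(o) = (-3 + 2*o**2)/2 = -3/2 + o**2)
b(K(-6, -12)) + R(Q(I)) = (-3/2 + (-12)**2) + 8*(-2)**2 = (-3/2 + 144) + 8*4 = 285/2 + 32 = 349/2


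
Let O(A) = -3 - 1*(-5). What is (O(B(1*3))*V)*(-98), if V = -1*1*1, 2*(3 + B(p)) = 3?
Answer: 196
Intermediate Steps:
B(p) = -3/2 (B(p) = -3 + (½)*3 = -3 + 3/2 = -3/2)
O(A) = 2 (O(A) = -3 + 5 = 2)
V = -1 (V = -1*1 = -1)
(O(B(1*3))*V)*(-98) = (2*(-1))*(-98) = -2*(-98) = 196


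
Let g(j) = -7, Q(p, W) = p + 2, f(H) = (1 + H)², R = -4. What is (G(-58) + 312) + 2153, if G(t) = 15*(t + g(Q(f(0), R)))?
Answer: 1490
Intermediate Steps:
Q(p, W) = 2 + p
G(t) = -105 + 15*t (G(t) = 15*(t - 7) = 15*(-7 + t) = -105 + 15*t)
(G(-58) + 312) + 2153 = ((-105 + 15*(-58)) + 312) + 2153 = ((-105 - 870) + 312) + 2153 = (-975 + 312) + 2153 = -663 + 2153 = 1490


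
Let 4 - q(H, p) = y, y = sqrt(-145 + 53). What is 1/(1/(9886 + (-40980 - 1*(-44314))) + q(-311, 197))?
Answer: 699086820/18875092961 + 349536800*I*sqrt(23)/18875092961 ≈ 0.037038 + 0.088811*I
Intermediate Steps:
y = 2*I*sqrt(23) (y = sqrt(-92) = 2*I*sqrt(23) ≈ 9.5917*I)
q(H, p) = 4 - 2*I*sqrt(23)
1/(1/(9886 + (-40980 - 1*(-44314))) + q(-311, 197)) = 1/(1/(9886 + (-40980 - 1*(-44314))) + (4 - 2*I*sqrt(23))) = 1/(1/(9886 + (-40980 + 44314)) + (4 - 2*I*sqrt(23))) = 1/(1/(9886 + 3334) + (4 - 2*I*sqrt(23))) = 1/(1/13220 + (4 - 2*I*sqrt(23))) = 1/(52881/13220 - 2*I*sqrt(23))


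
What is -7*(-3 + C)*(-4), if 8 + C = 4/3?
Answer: -812/3 ≈ -270.67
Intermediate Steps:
C = -20/3 (C = -8 + 4/3 = -20/3 ≈ -6.6667)
-7*(-3 + C)*(-4) = -7*(-3 - 20/3)*(-4) = -7*(-29/3)*(-4) = (203/3)*(-4) = -812/3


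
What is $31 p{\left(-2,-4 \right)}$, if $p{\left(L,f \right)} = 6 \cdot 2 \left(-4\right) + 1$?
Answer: $-1457$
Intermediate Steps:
$p{\left(L,f \right)} = -47$ ($p{\left(L,f \right)} = 12 \left(-4\right) + 1 = -48 + 1 = -47$)
$31 p{\left(-2,-4 \right)} = 31 \left(-47\right) = -1457$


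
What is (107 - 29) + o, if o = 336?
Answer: 414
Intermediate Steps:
(107 - 29) + o = (107 - 29) + 336 = 78 + 336 = 414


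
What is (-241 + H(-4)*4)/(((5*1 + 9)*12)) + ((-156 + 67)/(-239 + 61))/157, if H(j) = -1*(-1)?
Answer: -12375/8792 ≈ -1.4075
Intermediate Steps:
H(j) = 1
(-241 + H(-4)*4)/(((5*1 + 9)*12)) + ((-156 + 67)/(-239 + 61))/157 = (-241 + 1*4)/(((5*1 + 9)*12)) + ((-156 + 67)/(-239 + 61))/157 = (-241 + 4)/(((5 + 9)*12)) - 89/(-178)*(1/157) = -237/(14*12) - 89*(-1/178)*(1/157) = -237/168 + (1/2)*(1/157) = -237*1/168 + 1/314 = -79/56 + 1/314 = -12375/8792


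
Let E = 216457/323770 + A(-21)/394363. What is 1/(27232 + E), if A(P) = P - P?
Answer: 323770/8817121097 ≈ 3.6721e-5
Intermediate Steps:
A(P) = 0
E = 216457/323770 (E = 216457/323770 + 0/394363 = 216457*(1/323770) + 0*(1/394363) = 216457/323770 + 0 = 216457/323770 ≈ 0.66855)
1/(27232 + E) = 1/(27232 + 216457/323770) = 1/(8817121097/323770) = 323770/8817121097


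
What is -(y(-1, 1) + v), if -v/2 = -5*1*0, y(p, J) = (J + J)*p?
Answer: 2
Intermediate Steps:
y(p, J) = 2*J*p (y(p, J) = (2*J)*p = 2*J*p)
v = 0 (v = -2*(-5*1)*0 = -(-10)*0 = -2*0 = 0)
-(y(-1, 1) + v) = -(2*1*(-1) + 0) = -(-2 + 0) = -1*(-2) = 2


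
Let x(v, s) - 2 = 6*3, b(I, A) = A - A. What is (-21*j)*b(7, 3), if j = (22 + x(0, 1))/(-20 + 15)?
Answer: 0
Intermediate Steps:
b(I, A) = 0
x(v, s) = 20 (x(v, s) = 2 + 6*3 = 2 + 18 = 20)
j = -42/5 (j = (22 + 20)/(-20 + 15) = 42/(-5) = 42*(-⅕) = -42/5 ≈ -8.4000)
(-21*j)*b(7, 3) = -21*(-42/5)*0 = (882/5)*0 = 0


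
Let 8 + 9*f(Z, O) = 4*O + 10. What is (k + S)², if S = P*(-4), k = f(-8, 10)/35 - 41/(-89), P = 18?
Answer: 9087236929/1782225 ≈ 5098.8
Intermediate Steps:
f(Z, O) = 2/9 + 4*O/9 (f(Z, O) = -8/9 + (4*O + 10)/9 = -8/9 + (10 + 4*O)/9 = -8/9 + (10/9 + 4*O/9) = 2/9 + 4*O/9)
k = 793/1335 (k = (2/9 + (4/9)*10)/35 - 41/(-89) = (2/9 + 40/9)*(1/35) - 41*(-1/89) = (14/3)*(1/35) + 41/89 = 2/15 + 41/89 = 793/1335 ≈ 0.59401)
S = -72 (S = 18*(-4) = -72)
(k + S)² = (793/1335 - 72)² = (-95327/1335)² = 9087236929/1782225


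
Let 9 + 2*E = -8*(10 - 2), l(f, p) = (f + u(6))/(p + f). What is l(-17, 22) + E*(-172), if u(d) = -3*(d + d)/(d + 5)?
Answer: 345067/55 ≈ 6273.9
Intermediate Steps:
u(d) = -6*d/(5 + d) (u(d) = -3*2*d/(5 + d) = -6*d/(5 + d))
l(f, p) = (-36/11 + f)/(f + p) (l(f, p) = (f - 6*6/(5 + 6))/(p + f) = (f - 6*6/11)/(f + p) = (f - 6*6*1/11)/(f + p) = (f - 36/11)/(f + p) = (-36/11 + f)/(f + p))
E = -73/2 (E = -9/2 + (-8*(10 - 2))/2 = -9/2 + (-8*8)/2 = -9/2 + (1/2)*(-64) = -9/2 - 32 = -73/2 ≈ -36.500)
l(-17, 22) + E*(-172) = (-36/11 - 17)/(-17 + 22) - 73/2*(-172) = -223/11/5 + 6278 = (1/5)*(-223/11) + 6278 = -223/55 + 6278 = 345067/55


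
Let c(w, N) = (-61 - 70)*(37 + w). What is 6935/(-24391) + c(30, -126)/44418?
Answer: -522118637/1083399438 ≈ -0.48193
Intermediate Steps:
c(w, N) = -4847 - 131*w (c(w, N) = -131*(37 + w) = -4847 - 131*w)
6935/(-24391) + c(30, -126)/44418 = 6935/(-24391) + (-4847 - 131*30)/44418 = 6935*(-1/24391) + (-4847 - 3930)*(1/44418) = -6935/24391 - 8777*1/44418 = -6935/24391 - 8777/44418 = -522118637/1083399438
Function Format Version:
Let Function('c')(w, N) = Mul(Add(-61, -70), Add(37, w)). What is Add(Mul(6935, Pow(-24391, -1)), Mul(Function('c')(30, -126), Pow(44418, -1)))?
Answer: Rational(-522118637, 1083399438) ≈ -0.48193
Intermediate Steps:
Function('c')(w, N) = Add(-4847, Mul(-131, w)) (Function('c')(w, N) = Mul(-131, Add(37, w)) = Add(-4847, Mul(-131, w)))
Add(Mul(6935, Pow(-24391, -1)), Mul(Function('c')(30, -126), Pow(44418, -1))) = Add(Mul(6935, Pow(-24391, -1)), Mul(Add(-4847, Mul(-131, 30)), Pow(44418, -1))) = Add(Mul(6935, Rational(-1, 24391)), Mul(Add(-4847, -3930), Rational(1, 44418))) = Add(Rational(-6935, 24391), Mul(-8777, Rational(1, 44418))) = Add(Rational(-6935, 24391), Rational(-8777, 44418)) = Rational(-522118637, 1083399438)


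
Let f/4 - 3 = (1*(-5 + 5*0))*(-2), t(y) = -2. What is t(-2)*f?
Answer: -104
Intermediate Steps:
f = 52 (f = 12 + 4*((1*(-5 + 5*0))*(-2)) = 12 + 4*((1*(-5 + 0))*(-2)) = 12 + 4*((1*(-5))*(-2)) = 12 + 4*(-5*(-2)) = 12 + 4*10 = 12 + 40 = 52)
t(-2)*f = -2*52 = -104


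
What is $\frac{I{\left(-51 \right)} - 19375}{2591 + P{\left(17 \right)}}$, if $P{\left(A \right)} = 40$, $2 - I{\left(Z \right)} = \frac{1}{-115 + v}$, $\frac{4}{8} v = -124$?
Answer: $- \frac{7032398}{955053} \approx -7.3634$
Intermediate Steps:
$v = -248$ ($v = 2 \left(-124\right) = -248$)
$I{\left(Z \right)} = \frac{727}{363}$ ($I{\left(Z \right)} = 2 - \frac{1}{-115 - 248} = 2 - \frac{1}{-363} = 2 - - \frac{1}{363} = 2 + \frac{1}{363} = \frac{727}{363}$)
$\frac{I{\left(-51 \right)} - 19375}{2591 + P{\left(17 \right)}} = \frac{\frac{727}{363} - 19375}{2591 + 40} = \frac{\frac{727}{363} - 19375}{2631} = \left(- \frac{7032398}{363}\right) \frac{1}{2631} = - \frac{7032398}{955053}$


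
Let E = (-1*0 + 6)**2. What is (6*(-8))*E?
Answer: -1728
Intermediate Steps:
E = 36 (E = (0 + 6)**2 = 6**2 = 36)
(6*(-8))*E = (6*(-8))*36 = -48*36 = -1728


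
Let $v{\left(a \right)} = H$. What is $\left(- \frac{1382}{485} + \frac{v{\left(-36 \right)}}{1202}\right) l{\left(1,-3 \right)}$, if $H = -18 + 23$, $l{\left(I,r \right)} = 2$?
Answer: $- \frac{1658739}{291485} \approx -5.6907$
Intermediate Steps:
$H = 5$
$v{\left(a \right)} = 5$
$\left(- \frac{1382}{485} + \frac{v{\left(-36 \right)}}{1202}\right) l{\left(1,-3 \right)} = \left(- \frac{1382}{485} + \frac{5}{1202}\right) 2 = \left(- \frac{1658739}{582970}\right) 2 = - \frac{1658739}{291485}$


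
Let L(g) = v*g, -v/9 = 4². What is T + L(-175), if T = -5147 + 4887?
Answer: 24940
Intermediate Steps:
v = -144 (v = -9*4² = -9*16 = -144)
L(g) = -144*g
T = -260
T + L(-175) = -260 - 144*(-175) = -260 + 25200 = 24940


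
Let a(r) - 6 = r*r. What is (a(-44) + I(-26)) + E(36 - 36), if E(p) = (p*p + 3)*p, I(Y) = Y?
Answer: 1916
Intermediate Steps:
a(r) = 6 + r² (a(r) = 6 + r*r = 6 + r²)
E(p) = p*(3 + p²) (E(p) = (p² + 3)*p = (3 + p²)*p = p*(3 + p²))
(a(-44) + I(-26)) + E(36 - 36) = ((6 + (-44)²) - 26) + (36 - 36)*(3 + (36 - 36)²) = ((6 + 1936) - 26) + 0*(3 + 0²) = (1942 - 26) + 0*(3 + 0) = 1916 + 0*3 = 1916 + 0 = 1916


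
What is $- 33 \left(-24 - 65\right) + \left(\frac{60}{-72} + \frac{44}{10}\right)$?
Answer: $\frac{88217}{30} \approx 2940.6$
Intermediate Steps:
$- 33 \left(-24 - 65\right) + \left(\frac{60}{-72} + \frac{44}{10}\right) = \left(-33\right) \left(-89\right) + \left(60 \left(- \frac{1}{72}\right) + 44 \cdot \frac{1}{10}\right) = 2937 + \left(- \frac{5}{6} + \frac{22}{5}\right) = 2937 + \frac{107}{30} = \frac{88217}{30}$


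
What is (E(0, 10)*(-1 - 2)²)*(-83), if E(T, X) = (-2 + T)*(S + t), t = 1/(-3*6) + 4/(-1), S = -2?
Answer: -9047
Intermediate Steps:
t = -73/18 (t = 1/(-18) + 4*(-1) = 1*(-1/18) - 4 = -1/18 - 4 = -73/18 ≈ -4.0556)
E(T, X) = 109/9 - 109*T/18 (E(T, X) = (-2 + T)*(-2 - 73/18) = (-2 + T)*(-109/18) = 109/9 - 109*T/18)
(E(0, 10)*(-1 - 2)²)*(-83) = ((109/9 - 109/18*0)*(-1 - 2)²)*(-83) = ((109/9 + 0)*(-3)²)*(-83) = ((109/9)*9)*(-83) = 109*(-83) = -9047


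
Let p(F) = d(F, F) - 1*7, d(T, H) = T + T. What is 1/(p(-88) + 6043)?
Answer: 1/5860 ≈ 0.00017065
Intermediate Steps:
d(T, H) = 2*T
p(F) = -7 + 2*F (p(F) = 2*F - 1*7 = 2*F - 7 = -7 + 2*F)
1/(p(-88) + 6043) = 1/((-7 + 2*(-88)) + 6043) = 1/((-7 - 176) + 6043) = 1/(-183 + 6043) = 1/5860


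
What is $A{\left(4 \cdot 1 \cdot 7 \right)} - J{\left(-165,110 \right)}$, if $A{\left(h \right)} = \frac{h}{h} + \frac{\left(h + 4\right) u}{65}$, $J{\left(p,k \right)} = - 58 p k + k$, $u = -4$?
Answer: $- \frac{68432713}{65} \approx -1.0528 \cdot 10^{6}$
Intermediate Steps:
$J{\left(p,k \right)} = k - 58 k p$ ($J{\left(p,k \right)} = - 58 k p + k = k - 58 k p$)
$A{\left(h \right)} = \frac{49}{65} - \frac{4 h}{65}$ ($A{\left(h \right)} = \frac{h}{h} + \frac{\left(h + 4\right) \left(-4\right)}{65} = 1 + \left(4 + h\right) \left(-4\right) \frac{1}{65} = 1 + \left(-16 - 4 h\right) \frac{1}{65} = 1 - \left(\frac{16}{65} + \frac{4 h}{65}\right) = \frac{49}{65} - \frac{4 h}{65}$)
$A{\left(4 \cdot 1 \cdot 7 \right)} - J{\left(-165,110 \right)} = \left(\frac{49}{65} - \frac{4 \cdot 4 \cdot 1 \cdot 7}{65}\right) - 110 \left(1 - -9570\right) = \left(\frac{49}{65} - \frac{4 \cdot 4 \cdot 7}{65}\right) - 110 \left(1 + 9570\right) = \left(\frac{49}{65} - \frac{112}{65}\right) - 110 \cdot 9571 = \left(\frac{49}{65} - \frac{112}{65}\right) - 1052810 = - \frac{63}{65} - 1052810 = - \frac{68432713}{65}$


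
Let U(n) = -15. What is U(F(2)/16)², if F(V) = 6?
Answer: 225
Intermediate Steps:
U(F(2)/16)² = (-15)² = 225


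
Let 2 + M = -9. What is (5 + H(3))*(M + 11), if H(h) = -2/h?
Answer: 0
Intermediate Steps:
M = -11 (M = -2 - 9 = -11)
(5 + H(3))*(M + 11) = (5 - 2/3)*(-11 + 11) = (5 - 2*⅓)*0 = (5 - ⅔)*0 = (13/3)*0 = 0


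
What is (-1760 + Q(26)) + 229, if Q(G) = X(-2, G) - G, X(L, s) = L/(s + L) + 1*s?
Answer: -18373/12 ≈ -1531.1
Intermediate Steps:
X(L, s) = s + L/(L + s) (X(L, s) = L/(L + s) + s = s + L/(L + s))
Q(G) = -G + (-2 + G**2 - 2*G)/(-2 + G) (Q(G) = (-2 + G**2 - 2*G)/(-2 + G) - G = -G + (-2 + G**2 - 2*G)/(-2 + G))
(-1760 + Q(26)) + 229 = (-1760 - 2/(-2 + 26)) + 229 = (-1760 - 2/24) + 229 = (-1760 - 2*1/24) + 229 = (-1760 - 1/12) + 229 = -21121/12 + 229 = -18373/12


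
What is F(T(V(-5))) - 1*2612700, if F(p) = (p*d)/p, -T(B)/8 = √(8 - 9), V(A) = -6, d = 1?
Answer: -2612699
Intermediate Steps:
T(B) = -8*I (T(B) = -8*√(8 - 9) = -8*I)
F(p) = 1 (F(p) = (p*1)/p = p/p = 1)
F(T(V(-5))) - 1*2612700 = 1 - 1*2612700 = 1 - 2612700 = -2612699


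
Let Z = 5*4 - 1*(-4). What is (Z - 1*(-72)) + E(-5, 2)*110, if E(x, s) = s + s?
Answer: 536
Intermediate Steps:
E(x, s) = 2*s
Z = 24 (Z = 20 + 4 = 24)
(Z - 1*(-72)) + E(-5, 2)*110 = (24 - 1*(-72)) + (2*2)*110 = (24 + 72) + 4*110 = 96 + 440 = 536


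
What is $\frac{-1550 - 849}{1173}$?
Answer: $- \frac{2399}{1173} \approx -2.0452$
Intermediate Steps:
$\frac{-1550 - 849}{1173} = \left(-2399\right) \frac{1}{1173} = - \frac{2399}{1173}$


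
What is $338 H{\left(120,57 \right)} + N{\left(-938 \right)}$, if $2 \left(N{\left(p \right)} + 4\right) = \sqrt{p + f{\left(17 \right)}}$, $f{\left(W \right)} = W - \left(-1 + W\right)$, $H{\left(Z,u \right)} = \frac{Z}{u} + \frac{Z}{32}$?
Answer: $\frac{75053}{38} + \frac{i \sqrt{937}}{2} \approx 1975.1 + 15.305 i$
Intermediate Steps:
$H{\left(Z,u \right)} = \frac{Z}{32} + \frac{Z}{u}$ ($H{\left(Z,u \right)} = \frac{Z}{u} + Z \frac{1}{32} = \frac{Z}{u} + \frac{Z}{32} = \frac{Z}{32} + \frac{Z}{u}$)
$f{\left(W \right)} = 1$
$N{\left(p \right)} = -4 + \frac{\sqrt{1 + p}}{2}$ ($N{\left(p \right)} = -4 + \frac{\sqrt{p + 1}}{2} = -4 + \frac{\sqrt{1 + p}}{2}$)
$338 H{\left(120,57 \right)} + N{\left(-938 \right)} = 338 \left(\frac{1}{32} \cdot 120 + \frac{120}{57}\right) - \left(4 - \frac{\sqrt{1 - 938}}{2}\right) = 338 \left(\frac{15}{4} + 120 \cdot \frac{1}{57}\right) - \left(4 - \frac{\sqrt{-937}}{2}\right) = 338 \left(\frac{15}{4} + \frac{40}{19}\right) - \left(4 - \frac{i \sqrt{937}}{2}\right) = 338 \cdot \frac{445}{76} - \left(4 - \frac{i \sqrt{937}}{2}\right) = \frac{75205}{38} - \left(4 - \frac{i \sqrt{937}}{2}\right) = \frac{75053}{38} + \frac{i \sqrt{937}}{2}$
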